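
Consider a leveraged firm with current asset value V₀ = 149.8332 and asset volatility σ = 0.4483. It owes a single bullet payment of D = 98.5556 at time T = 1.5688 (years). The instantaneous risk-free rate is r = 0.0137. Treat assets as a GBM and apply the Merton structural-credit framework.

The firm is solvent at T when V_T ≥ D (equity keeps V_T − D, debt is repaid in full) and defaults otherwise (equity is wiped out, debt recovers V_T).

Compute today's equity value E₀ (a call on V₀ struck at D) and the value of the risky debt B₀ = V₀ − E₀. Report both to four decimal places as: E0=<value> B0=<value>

E0=61.5243 B0=88.3089

d₁ = [ln(V₀/D) + (r + σ²/2)T] / (σ√T)
   = [ln(149.8332/98.5556) + (0.0137 + 0.5·0.4483²)·1.5688] / (0.4483·√1.5688)
   = [0.418902 + 0.179136] / 0.561504 = 1.065064
d₂ = d₁ − σ√T = 1.065064 − 0.561504 = 0.503561
N(d₁) = 0.856577,  N(d₂) = 0.692715,  e^(−rT) = 0.978737
E₀ = V₀·N(d₁) − D·e^(−rT)·N(d₂)
   = 149.8332·0.856577 − 98.5556·0.978737·0.692715 = 61.524334
B₀ = V₀ − E₀ = 149.8332 − 61.524334 = 88.308866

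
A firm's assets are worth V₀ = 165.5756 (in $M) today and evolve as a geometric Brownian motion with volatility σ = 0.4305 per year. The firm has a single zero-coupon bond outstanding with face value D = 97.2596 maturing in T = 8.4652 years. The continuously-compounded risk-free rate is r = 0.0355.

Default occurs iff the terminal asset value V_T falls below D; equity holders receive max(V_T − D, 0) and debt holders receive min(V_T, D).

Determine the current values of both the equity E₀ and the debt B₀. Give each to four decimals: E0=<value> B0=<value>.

E0=112.1790 B0=53.3966

d₁ = [ln(V₀/D) + (r + σ²/2)T] / (σ√T)
   = [ln(165.5756/97.2596) + (0.0355 + 0.5·0.4305²)·8.4652] / (0.4305·√8.4652)
   = [0.532044 + 1.084943] / 1.252540 = 1.290966
d₂ = d₁ − σ√T = 1.290966 − 1.252540 = 0.038426
N(d₁) = 0.901642,  N(d₂) = 0.515326,  e^(−rT) = 0.740437
E₀ = V₀·N(d₁) − D·e^(−rT)·N(d₂)
   = 165.5756·0.901642 − 97.2596·0.740437·0.515326 = 112.178970
B₀ = V₀ − E₀ = 165.5756 − 112.178970 = 53.396630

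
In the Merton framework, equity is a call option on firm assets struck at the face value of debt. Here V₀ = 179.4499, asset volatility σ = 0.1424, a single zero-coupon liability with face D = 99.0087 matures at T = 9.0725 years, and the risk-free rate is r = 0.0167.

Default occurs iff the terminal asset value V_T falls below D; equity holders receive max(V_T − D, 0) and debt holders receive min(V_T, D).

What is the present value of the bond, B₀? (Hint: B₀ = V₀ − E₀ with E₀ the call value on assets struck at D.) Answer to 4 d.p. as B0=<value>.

B0=84.2248

d₁ = [ln(V₀/D) + (r + σ²/2)T] / (σ√T)
   = [ln(179.4499/99.0087) + (0.0167 + 0.5·0.1424²)·9.0725] / (0.1424·√9.0725)
   = [0.594688 + 0.243496] / 0.428917 = 1.954186
d₂ = d₁ − σ√T = 1.954186 − 0.428917 = 1.525269
N(d₁) = 0.974660,  N(d₂) = 0.936404,  e^(−rT) = 0.859409
E₀ = V₀·N(d₁) − D·e^(−rT)·N(d₂)
   = 179.4499·0.974660 − 99.0087·0.859409·0.936404 = 95.225095
B₀ = V₀ − E₀ = 179.4499 − 95.225095 = 84.224805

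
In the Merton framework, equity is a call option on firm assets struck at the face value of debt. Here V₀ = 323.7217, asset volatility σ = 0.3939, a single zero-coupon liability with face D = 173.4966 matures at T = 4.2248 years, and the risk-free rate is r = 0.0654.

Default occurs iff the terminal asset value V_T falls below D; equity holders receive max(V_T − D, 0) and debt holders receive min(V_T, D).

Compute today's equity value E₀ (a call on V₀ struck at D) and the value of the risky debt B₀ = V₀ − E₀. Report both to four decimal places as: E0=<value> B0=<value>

E0=202.7301 B0=120.9916

d₁ = [ln(V₀/D) + (r + σ²/2)T] / (σ√T)
   = [ln(323.7217/173.4966) + (0.0654 + 0.5·0.3939²)·4.2248] / (0.3939·√4.2248)
   = [0.623726 + 0.604056] / 0.809635 = 1.516465
d₂ = d₁ − σ√T = 1.516465 − 0.809635 = 0.706830
N(d₁) = 0.935299,  N(d₂) = 0.760164,  e^(−rT) = 0.758584
E₀ = V₀·N(d₁) − D·e^(−rT)·N(d₂)
   = 323.7217·0.935299 − 173.4966·0.758584·0.760164 = 202.730112
B₀ = V₀ − E₀ = 323.7217 − 202.730112 = 120.991588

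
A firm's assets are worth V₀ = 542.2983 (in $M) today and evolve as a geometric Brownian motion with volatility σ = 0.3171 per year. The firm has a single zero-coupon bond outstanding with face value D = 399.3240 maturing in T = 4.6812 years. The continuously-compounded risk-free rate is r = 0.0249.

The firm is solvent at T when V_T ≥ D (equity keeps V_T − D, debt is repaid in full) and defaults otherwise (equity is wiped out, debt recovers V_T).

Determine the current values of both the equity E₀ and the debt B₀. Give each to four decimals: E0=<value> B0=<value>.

d₁ = [ln(V₀/D) + (r + σ²/2)T] / (σ√T)
   = [ln(542.2983/399.3240) + (0.0249 + 0.5·0.3171²)·4.6812] / (0.3171·√4.6812)
   = [0.306043 + 0.351915] / 0.686080 = 0.959010
d₂ = d₁ − σ√T = 0.959010 − 0.686080 = 0.272930
N(d₁) = 0.831223,  N(d₂) = 0.607547,  e^(−rT) = 0.889975
E₀ = V₀·N(d₁) − D·e^(−rT)·N(d₂)
   = 542.2983·0.831223 − 399.3240·0.889975·0.607547 = 234.855951
B₀ = V₀ − E₀ = 542.2983 − 234.855951 = 307.442349

E0=234.8560 B0=307.4423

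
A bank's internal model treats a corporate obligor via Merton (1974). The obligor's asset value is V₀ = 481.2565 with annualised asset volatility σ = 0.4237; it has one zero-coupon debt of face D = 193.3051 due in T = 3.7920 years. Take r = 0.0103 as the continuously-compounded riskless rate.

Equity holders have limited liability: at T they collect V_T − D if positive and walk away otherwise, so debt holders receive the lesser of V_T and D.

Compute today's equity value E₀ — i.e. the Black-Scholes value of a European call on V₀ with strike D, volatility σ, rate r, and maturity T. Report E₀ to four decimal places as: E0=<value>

d₁ = [ln(V₀/D) + (r + σ²/2)T] / (σ√T)
   = [ln(481.2565/193.3051) + (0.0103 + 0.5·0.4237²)·3.7920] / (0.4237·√3.7920)
   = [0.912131 + 0.379431] / 0.825073 = 1.565389
d₂ = d₁ − σ√T = 1.565389 − 0.825073 = 0.740316
N(d₁) = 0.941254,  N(d₂) = 0.770446,  e^(−rT) = 0.961695
E₀ = V₀·N(d₁) − D·e^(−rT)·N(d₂)
   = 481.2565·0.941254 − 193.3051·0.961695·0.770446 = 309.758344

E0=309.7583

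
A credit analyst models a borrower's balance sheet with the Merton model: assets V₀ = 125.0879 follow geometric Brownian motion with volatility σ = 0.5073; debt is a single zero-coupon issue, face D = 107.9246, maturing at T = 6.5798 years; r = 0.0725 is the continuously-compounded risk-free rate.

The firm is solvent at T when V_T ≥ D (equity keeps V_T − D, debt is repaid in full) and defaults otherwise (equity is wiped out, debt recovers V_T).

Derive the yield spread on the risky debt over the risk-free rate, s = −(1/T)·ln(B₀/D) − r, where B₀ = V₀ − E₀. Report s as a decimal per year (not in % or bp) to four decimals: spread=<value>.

d₁ = [ln(V₀/D) + (r + σ²/2)T] / (σ√T)
   = [ln(125.0879/107.9246) + (0.0725 + 0.5·0.5073²)·6.5798] / (0.5073·√6.5798)
   = [0.147584 + 1.323702] / 1.301281 = 1.130644
d₂ = d₁ − σ√T = 1.130644 − 1.301281 = -0.170637
N(d₁) = 0.870898,  N(d₂) = 0.432254,  e^(−rT) = 0.620620
E₀ = V₀·N(d₁) − D·e^(−rT)·N(d₂)
   = 125.0879·0.870898 − 107.9246·0.620620·0.432254 = 79.986244
B₀ = V₀ − E₀ = 125.0879 − 79.986244 = 45.101656
spread = −(1/T)·ln(B₀/D) − r = −(1/6.5798)·ln(45.101656/107.9246) − 0.0725 = 0.06010492

spread=0.0601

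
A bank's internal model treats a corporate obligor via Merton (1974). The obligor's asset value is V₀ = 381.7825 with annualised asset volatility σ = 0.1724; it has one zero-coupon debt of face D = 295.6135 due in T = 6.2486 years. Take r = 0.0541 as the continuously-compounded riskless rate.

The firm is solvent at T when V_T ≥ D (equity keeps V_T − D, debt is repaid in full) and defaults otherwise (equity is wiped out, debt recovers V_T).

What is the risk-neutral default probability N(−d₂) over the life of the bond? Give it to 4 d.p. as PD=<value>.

d₁ = [ln(V₀/D) + (r + σ²/2)T] / (σ√T)
   = [ln(381.7825/295.6135) + (0.0541 + 0.5·0.1724²)·6.2486] / (0.1724·√6.2486)
   = [0.255798 + 0.430909] / 0.430952 = 1.593467
d₂ = d₁ − σ√T = 1.593467 − 0.430952 = 1.162515
risk-neutral PD = N(−d₂) = N(-1.162515) = 0.122513

PD=0.1225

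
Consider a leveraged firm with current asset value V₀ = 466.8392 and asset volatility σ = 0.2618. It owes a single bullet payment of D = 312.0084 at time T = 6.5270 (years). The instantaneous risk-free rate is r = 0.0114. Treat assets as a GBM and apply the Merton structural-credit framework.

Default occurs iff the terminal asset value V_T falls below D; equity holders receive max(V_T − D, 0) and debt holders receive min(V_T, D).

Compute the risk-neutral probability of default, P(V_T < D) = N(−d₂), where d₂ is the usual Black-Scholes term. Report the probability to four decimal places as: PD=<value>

d₁ = [ln(V₀/D) + (r + σ²/2)T] / (σ√T)
   = [ln(466.8392/312.0084) + (0.0114 + 0.5·0.2618²)·6.5270] / (0.2618·√6.5270)
   = [0.402955 + 0.298086] / 0.668846 = 1.048133
d₂ = d₁ − σ√T = 1.048133 − 0.668846 = 0.379287
risk-neutral PD = N(−d₂) = N(-0.379287) = 0.352237

PD=0.3522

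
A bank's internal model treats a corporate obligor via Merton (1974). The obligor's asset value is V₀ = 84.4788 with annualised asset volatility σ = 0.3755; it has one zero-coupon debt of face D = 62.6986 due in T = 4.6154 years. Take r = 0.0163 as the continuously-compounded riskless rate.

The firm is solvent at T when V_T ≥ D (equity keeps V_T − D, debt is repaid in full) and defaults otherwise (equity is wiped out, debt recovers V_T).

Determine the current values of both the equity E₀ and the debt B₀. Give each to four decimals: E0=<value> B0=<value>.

E0=37.7014 B0=46.7774

d₁ = [ln(V₀/D) + (r + σ²/2)T] / (σ√T)
   = [ln(84.4788/62.6986) + (0.0163 + 0.5·0.3755²)·4.6154] / (0.3755·√4.6154)
   = [0.298161 + 0.400617] / 0.806705 = 0.866214
d₂ = d₁ − σ√T = 0.866214 − 0.806705 = 0.059509
N(d₁) = 0.806814,  N(d₂) = 0.523727,  e^(−rT) = 0.927529
E₀ = V₀·N(d₁) − D·e^(−rT)·N(d₂)
   = 84.4788·0.806814 − 62.6986·0.927529·0.523727 = 37.701429
B₀ = V₀ − E₀ = 84.4788 − 37.701429 = 46.777371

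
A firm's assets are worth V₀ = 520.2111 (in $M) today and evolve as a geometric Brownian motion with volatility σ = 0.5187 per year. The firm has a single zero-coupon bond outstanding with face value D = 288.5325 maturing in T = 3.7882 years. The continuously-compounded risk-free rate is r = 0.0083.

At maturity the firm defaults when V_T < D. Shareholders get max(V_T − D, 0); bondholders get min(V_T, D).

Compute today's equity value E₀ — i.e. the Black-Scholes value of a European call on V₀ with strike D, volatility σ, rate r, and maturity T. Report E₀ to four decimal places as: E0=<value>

E0=299.7831

d₁ = [ln(V₀/D) + (r + σ²/2)T] / (σ√T)
   = [ln(520.2111/288.5325) + (0.0083 + 0.5·0.5187²)·3.7882] / (0.5187·√3.7882)
   = [0.589427 + 0.541049] / 1.009561 = 1.119770
d₂ = d₁ − σ√T = 1.119770 − 1.009561 = 0.110208
N(d₁) = 0.868594,  N(d₂) = 0.543878,  e^(−rT) = 0.969047
E₀ = V₀·N(d₁) − D·e^(−rT)·N(d₂)
   = 520.2111·0.868594 − 288.5325·0.969047·0.543878 = 299.783128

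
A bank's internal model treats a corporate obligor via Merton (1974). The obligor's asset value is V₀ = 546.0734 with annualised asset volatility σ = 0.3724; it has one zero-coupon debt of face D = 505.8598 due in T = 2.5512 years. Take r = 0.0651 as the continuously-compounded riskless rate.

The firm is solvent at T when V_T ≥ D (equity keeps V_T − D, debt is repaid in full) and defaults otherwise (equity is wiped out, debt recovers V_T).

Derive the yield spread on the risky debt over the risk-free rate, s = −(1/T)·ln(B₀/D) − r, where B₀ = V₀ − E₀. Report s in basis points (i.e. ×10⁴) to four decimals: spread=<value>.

spread=635.7751

d₁ = [ln(V₀/D) + (r + σ²/2)T] / (σ√T)
   = [ln(546.0734/505.8598) + (0.0651 + 0.5·0.3724²)·2.5512] / (0.3724·√2.5512)
   = [0.076494 + 0.342986] / 0.594815 = 0.705227
d₂ = d₁ − σ√T = 0.705227 − 0.594815 = 0.110412
N(d₁) = 0.759665,  N(d₂) = 0.543959,  e^(−rT) = 0.846976
E₀ = V₀·N(d₁) − D·e^(−rT)·N(d₂)
   = 546.0734·0.759665 − 505.8598·0.846976·0.543959 = 181.773476
B₀ = V₀ − E₀ = 546.0734 − 181.773476 = 364.299924
spread = −(1/T)·ln(B₀/D) − r = −(1/2.5512)·ln(364.299924/505.8598) − 0.0651 = 0.06357751
in basis points: 0.06357751 × 10⁴ = 635.7751 bp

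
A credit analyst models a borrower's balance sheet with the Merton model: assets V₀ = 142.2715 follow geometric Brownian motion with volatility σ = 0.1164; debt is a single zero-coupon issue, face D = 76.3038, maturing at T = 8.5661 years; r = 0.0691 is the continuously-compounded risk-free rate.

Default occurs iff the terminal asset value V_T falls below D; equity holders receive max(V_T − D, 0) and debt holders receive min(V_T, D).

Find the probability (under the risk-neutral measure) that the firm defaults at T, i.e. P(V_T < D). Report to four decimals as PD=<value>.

d₁ = [ln(V₀/D) + (r + σ²/2)T] / (σ√T)
   = [ln(142.2715/76.3038) + (0.0691 + 0.5·0.1164²)·8.5661] / (0.1164·√8.5661)
   = [0.623014 + 0.649948] / 0.340678 = 3.736553
d₂ = d₁ − σ√T = 3.736553 − 0.340678 = 3.395875
risk-neutral PD = N(−d₂) = N(-3.395875) = 0.000342

PD=0.0003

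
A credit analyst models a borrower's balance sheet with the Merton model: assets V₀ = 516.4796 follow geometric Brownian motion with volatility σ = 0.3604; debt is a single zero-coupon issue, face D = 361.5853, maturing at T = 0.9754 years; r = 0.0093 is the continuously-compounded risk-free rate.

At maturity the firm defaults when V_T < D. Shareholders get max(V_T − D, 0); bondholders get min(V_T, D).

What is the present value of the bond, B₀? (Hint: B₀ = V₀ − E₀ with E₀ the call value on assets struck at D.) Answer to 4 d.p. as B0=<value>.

B0=346.3312

d₁ = [ln(V₀/D) + (r + σ²/2)T] / (σ√T)
   = [ln(516.4796/361.5853) + (0.0093 + 0.5·0.3604²)·0.9754] / (0.3604·√0.9754)
   = [0.356538 + 0.072418] / 0.355939 = 1.205136
d₂ = d₁ − σ√T = 1.205136 − 0.355939 = 0.849197
N(d₁) = 0.885925,  N(d₂) = 0.802114,  e^(−rT) = 0.990970
E₀ = V₀·N(d₁) − D·e^(−rT)·N(d₂)
   = 516.4796·0.885925 − 361.5853·0.990970·0.802114 = 170.148394
B₀ = V₀ − E₀ = 516.4796 − 170.148394 = 346.331206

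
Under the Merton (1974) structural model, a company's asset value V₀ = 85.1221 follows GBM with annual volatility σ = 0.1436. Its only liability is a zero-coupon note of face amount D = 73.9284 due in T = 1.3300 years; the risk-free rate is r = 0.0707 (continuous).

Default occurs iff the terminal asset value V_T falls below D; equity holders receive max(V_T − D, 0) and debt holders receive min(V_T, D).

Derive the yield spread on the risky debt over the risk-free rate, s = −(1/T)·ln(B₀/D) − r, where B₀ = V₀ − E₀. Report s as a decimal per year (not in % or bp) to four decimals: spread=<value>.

spread=0.0049

d₁ = [ln(V₀/D) + (r + σ²/2)T] / (σ√T)
   = [ln(85.1221/73.9284) + (0.0707 + 0.5·0.1436²)·1.3300] / (0.1436·√1.3300)
   = [0.140990 + 0.107744] / 0.165608 = 1.501945
d₂ = d₁ − σ√T = 1.501945 − 0.165608 = 1.336338
N(d₁) = 0.933444,  N(d₂) = 0.909281,  e^(−rT) = 0.910255
E₀ = V₀·N(d₁) − D·e^(−rT)·N(d₂)
   = 85.1221·0.933444 − 73.9284·0.910255·0.909281 = 18.267929
B₀ = V₀ − E₀ = 85.1221 − 18.267929 = 66.854171
spread = −(1/T)·ln(B₀/D) − r = −(1/1.3300)·ln(66.854171/73.9284) − 0.0707 = 0.00492658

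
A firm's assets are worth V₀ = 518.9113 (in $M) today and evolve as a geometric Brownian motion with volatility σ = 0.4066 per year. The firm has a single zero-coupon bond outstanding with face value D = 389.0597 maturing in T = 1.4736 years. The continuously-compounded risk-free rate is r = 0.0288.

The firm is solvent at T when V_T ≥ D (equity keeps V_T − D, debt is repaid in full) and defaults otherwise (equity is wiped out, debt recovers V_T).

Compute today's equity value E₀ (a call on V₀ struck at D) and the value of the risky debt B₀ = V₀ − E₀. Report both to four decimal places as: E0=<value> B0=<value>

E0=178.1262 B0=340.7851

d₁ = [ln(V₀/D) + (r + σ²/2)T] / (σ√T)
   = [ln(518.9113/389.0597) + (0.0288 + 0.5·0.4066²)·1.4736] / (0.4066·√1.4736)
   = [0.288000 + 0.164250] / 0.493580 = 0.916266
d₂ = d₁ − σ√T = 0.916266 − 0.493580 = 0.422687
N(d₁) = 0.820236,  N(d₂) = 0.663738,  e^(−rT) = 0.958448
E₀ = V₀·N(d₁) − D·e^(−rT)·N(d₂)
   = 518.9113·0.820236 − 389.0597·0.958448·0.663738 = 178.126246
B₀ = V₀ − E₀ = 518.9113 − 178.126246 = 340.785054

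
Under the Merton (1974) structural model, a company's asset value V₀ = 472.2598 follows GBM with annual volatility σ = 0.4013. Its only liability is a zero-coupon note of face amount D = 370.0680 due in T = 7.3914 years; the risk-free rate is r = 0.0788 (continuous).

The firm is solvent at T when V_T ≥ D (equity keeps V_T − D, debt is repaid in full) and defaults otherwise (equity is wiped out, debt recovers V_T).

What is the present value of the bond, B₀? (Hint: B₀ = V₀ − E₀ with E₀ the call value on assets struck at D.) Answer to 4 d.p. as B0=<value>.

d₁ = [ln(V₀/D) + (r + σ²/2)T] / (σ√T)
   = [ln(472.2598/370.0680) + (0.0788 + 0.5·0.4013²)·7.3914] / (0.4013·√7.3914)
   = [0.243842 + 1.177604] / 1.091019 = 1.302861
d₂ = d₁ − σ√T = 1.302861 − 1.091019 = 0.211841
N(d₁) = 0.903689,  N(d₂) = 0.583885,  e^(−rT) = 0.558533
E₀ = V₀·N(d₁) − D·e^(−rT)·N(d₂)
   = 472.2598·0.903689 − 370.0680·0.558533·0.583885 = 306.089874
B₀ = V₀ − E₀ = 472.2598 − 306.089874 = 166.169926

B0=166.1699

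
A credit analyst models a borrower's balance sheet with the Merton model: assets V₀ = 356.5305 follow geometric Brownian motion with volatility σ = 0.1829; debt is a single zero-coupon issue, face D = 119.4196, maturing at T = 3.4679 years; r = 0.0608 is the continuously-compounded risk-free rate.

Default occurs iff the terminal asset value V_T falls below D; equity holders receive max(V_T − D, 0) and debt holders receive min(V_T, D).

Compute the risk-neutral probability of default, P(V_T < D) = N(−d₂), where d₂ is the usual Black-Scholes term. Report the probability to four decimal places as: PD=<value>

d₁ = [ln(V₀/D) + (r + σ²/2)T] / (σ√T)
   = [ln(356.5305/119.4196) + (0.0608 + 0.5·0.1829²)·3.4679] / (0.1829·√3.4679)
   = [1.093776 + 0.268853] / 0.340602 = 4.000652
d₂ = d₁ − σ√T = 4.000652 − 0.340602 = 3.660051
risk-neutral PD = N(−d₂) = N(-3.660051) = 0.000126

PD=0.0001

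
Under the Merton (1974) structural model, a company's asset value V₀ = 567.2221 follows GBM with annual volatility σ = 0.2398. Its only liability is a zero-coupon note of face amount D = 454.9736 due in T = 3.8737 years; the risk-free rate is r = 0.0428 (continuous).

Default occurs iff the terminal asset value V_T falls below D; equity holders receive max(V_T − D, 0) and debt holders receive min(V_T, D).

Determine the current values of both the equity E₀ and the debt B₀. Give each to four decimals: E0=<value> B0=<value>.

E0=207.0126 B0=360.2095

d₁ = [ln(V₀/D) + (r + σ²/2)T] / (σ√T)
   = [ln(567.2221/454.9736) + (0.0428 + 0.5·0.2398²)·3.8737] / (0.2398·√3.8737)
   = [0.220512 + 0.277171] / 0.471968 = 1.054485
d₂ = d₁ − σ√T = 1.054485 − 0.471968 = 0.582517
N(d₁) = 0.854169,  N(d₂) = 0.719891,  e^(−rT) = 0.847220
E₀ = V₀·N(d₁) − D·e^(−rT)·N(d₂)
   = 567.2221·0.854169 − 454.9736·0.847220·0.719891 = 207.012584
B₀ = V₀ − E₀ = 567.2221 − 207.012584 = 360.209516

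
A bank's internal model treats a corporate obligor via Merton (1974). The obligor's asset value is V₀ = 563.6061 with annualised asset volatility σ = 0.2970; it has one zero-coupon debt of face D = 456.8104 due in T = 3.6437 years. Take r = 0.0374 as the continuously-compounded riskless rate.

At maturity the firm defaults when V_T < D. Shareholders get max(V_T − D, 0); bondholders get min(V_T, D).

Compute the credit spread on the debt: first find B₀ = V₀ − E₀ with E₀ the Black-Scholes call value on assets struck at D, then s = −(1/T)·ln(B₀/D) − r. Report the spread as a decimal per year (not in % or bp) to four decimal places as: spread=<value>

spread=0.0318

d₁ = [ln(V₀/D) + (r + σ²/2)T] / (σ√T)
   = [ln(563.6061/456.8104) + (0.0374 + 0.5·0.2970²)·3.6437] / (0.2970·√3.6437)
   = [0.210087 + 0.296978] / 0.566928 = 0.894409
d₂ = d₁ − σ√T = 0.894409 − 0.566928 = 0.327481
N(d₁) = 0.814448,  N(d₂) = 0.628348,  e^(−rT) = 0.872603
E₀ = V₀·N(d₁) − D·e^(−rT)·N(d₂)
   = 563.6061·0.814448 − 456.8104·0.872603·0.628348 = 208.559669
B₀ = V₀ − E₀ = 563.6061 − 208.559669 = 355.046431
spread = −(1/T)·ln(B₀/D) − r = −(1/3.6437)·ln(355.046431/456.8104) − 0.0374 = 0.03176592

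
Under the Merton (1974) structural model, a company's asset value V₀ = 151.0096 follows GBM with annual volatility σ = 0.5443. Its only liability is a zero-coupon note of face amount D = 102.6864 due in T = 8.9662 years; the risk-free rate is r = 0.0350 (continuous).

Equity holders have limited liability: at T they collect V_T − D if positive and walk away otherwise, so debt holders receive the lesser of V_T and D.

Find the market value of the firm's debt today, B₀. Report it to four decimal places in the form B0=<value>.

d₁ = [ln(V₀/D) + (r + σ²/2)T] / (σ√T)
   = [ln(151.0096/102.6864) + (0.0350 + 0.5·0.5443²)·8.9662] / (0.5443·√8.9662)
   = [0.385664 + 1.641991] / 1.629831 = 1.244089
d₂ = d₁ − σ√T = 1.244089 − 1.629831 = -0.385742
N(d₁) = 0.893267,  N(d₂) = 0.349844,  e^(−rT) = 0.730653
E₀ = V₀·N(d₁) − D·e^(−rT)·N(d₂)
   = 151.0096·0.893267 − 102.6864·0.730653·0.349844 = 108.643708
B₀ = V₀ − E₀ = 151.0096 − 108.643708 = 42.365892

B0=42.3659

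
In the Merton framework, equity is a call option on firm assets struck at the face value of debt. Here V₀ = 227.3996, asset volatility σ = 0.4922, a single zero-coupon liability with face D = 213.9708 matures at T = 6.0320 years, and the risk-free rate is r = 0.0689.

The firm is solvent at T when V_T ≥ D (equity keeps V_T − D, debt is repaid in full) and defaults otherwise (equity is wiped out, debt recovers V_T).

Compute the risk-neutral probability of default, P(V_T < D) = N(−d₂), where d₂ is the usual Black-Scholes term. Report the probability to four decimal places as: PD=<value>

d₁ = [ln(V₀/D) + (r + σ²/2)T] / (σ√T)
   = [ln(227.3996/213.9708) + (0.0689 + 0.5·0.4922²)·6.0320] / (0.4922·√6.0320)
   = [0.060869 + 1.146263] / 1.208850 = 0.998580
d₂ = d₁ − σ√T = 0.998580 − 1.208850 = -0.210270
risk-neutral PD = N(−d₂) = N(0.210270) = 0.583271

PD=0.5833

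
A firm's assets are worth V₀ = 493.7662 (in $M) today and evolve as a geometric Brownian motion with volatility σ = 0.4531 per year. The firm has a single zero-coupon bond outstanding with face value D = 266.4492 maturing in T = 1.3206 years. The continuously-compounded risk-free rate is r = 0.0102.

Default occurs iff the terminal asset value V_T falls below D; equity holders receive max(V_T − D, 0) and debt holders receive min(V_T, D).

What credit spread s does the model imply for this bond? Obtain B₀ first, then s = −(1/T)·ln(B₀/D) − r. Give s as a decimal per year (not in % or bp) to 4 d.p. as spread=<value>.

d₁ = [ln(V₀/D) + (r + σ²/2)T] / (σ√T)
   = [ln(493.7662/266.4492) + (0.0102 + 0.5·0.4531²)·1.3206] / (0.4531·√1.3206)
   = [0.616879 + 0.149029] / 0.520691 = 1.470947
d₂ = d₁ − σ√T = 1.470947 − 0.520691 = 0.950256
N(d₁) = 0.929347,  N(d₂) = 0.829009,  e^(−rT) = 0.986620
E₀ = V₀·N(d₁) − D·e^(−rT)·N(d₂)
   = 493.7662·0.929347 − 266.4492·0.986620·0.829009 = 240.946932
B₀ = V₀ − E₀ = 493.7662 − 240.946932 = 252.819268
spread = −(1/T)·ln(B₀/D) − r = −(1/1.3206)·ln(252.819268/266.4492) − 0.0102 = 0.02956127

spread=0.0296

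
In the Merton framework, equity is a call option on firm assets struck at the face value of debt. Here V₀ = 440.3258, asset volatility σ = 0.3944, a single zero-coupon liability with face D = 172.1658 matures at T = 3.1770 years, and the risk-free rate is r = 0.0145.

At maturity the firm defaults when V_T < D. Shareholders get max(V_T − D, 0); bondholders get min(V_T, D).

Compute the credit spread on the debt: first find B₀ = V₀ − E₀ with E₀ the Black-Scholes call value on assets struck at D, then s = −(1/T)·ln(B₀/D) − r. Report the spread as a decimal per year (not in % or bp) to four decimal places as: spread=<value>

spread=0.0129

d₁ = [ln(V₀/D) + (r + σ²/2)T] / (σ√T)
   = [ln(440.3258/172.1658) + (0.0145 + 0.5·0.3944²)·3.1770] / (0.3944·√3.1770)
   = [0.939057 + 0.293160] / 0.702984 = 1.752837
d₂ = d₁ − σ√T = 1.752837 − 0.702984 = 1.049853
N(d₁) = 0.960185,  N(d₂) = 0.853107,  e^(−rT) = 0.954978
E₀ = V₀·N(d₁) − D·e^(−rT)·N(d₂)
   = 440.3258·0.960185 − 172.1658·0.954978·0.853107 = 282.530939
B₀ = V₀ − E₀ = 440.3258 − 282.530939 = 157.794861
spread = −(1/T)·ln(B₀/D) − r = −(1/3.1770)·ln(157.794861/172.1658) − 0.0145 = 0.01293536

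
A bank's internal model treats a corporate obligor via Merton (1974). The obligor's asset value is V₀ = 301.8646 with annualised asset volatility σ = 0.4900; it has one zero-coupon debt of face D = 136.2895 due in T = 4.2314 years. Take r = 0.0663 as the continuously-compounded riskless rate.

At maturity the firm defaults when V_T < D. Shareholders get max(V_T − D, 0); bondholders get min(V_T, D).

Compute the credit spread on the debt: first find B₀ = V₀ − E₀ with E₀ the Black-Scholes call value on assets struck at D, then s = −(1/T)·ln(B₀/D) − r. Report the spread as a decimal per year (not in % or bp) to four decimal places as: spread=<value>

spread=0.0292

d₁ = [ln(V₀/D) + (r + σ²/2)T] / (σ√T)
   = [ln(301.8646/136.2895) + (0.0663 + 0.5·0.4900²)·4.2314] / (0.4900·√4.2314)
   = [0.795197 + 0.788521] / 1.007948 = 1.571231
d₂ = d₁ − σ√T = 1.571231 − 1.007948 = 0.563283
N(d₁) = 0.941935,  N(d₂) = 0.713379,  e^(−rT) = 0.755374
E₀ = V₀·N(d₁) − D·e^(−rT)·N(d₂)
   = 301.8646·0.941935 − 136.2895·0.755374·0.713379 = 210.894914
B₀ = V₀ − E₀ = 301.8646 − 210.894914 = 90.969686
spread = −(1/T)·ln(B₀/D) − r = −(1/4.2314)·ln(90.969686/136.2895) − 0.0663 = 0.02923693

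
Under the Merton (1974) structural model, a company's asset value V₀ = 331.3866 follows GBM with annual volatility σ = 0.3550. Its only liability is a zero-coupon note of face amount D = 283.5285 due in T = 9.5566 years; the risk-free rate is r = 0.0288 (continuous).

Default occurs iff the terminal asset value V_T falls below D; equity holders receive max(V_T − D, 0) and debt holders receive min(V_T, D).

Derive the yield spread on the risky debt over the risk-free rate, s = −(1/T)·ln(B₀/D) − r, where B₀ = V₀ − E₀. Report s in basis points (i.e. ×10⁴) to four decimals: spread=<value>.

d₁ = [ln(V₀/D) + (r + σ²/2)T] / (σ√T)
   = [ln(331.3866/283.5285) + (0.0288 + 0.5·0.3550²)·9.5566] / (0.3550·√9.5566)
   = [0.155973 + 0.877415] / 1.097438 = 0.941637
d₂ = d₁ − σ√T = 0.941637 − 1.097438 = -0.155801
N(d₁) = 0.826811,  N(d₂) = 0.438095,  e^(−rT) = 0.759397
E₀ = V₀·N(d₁) − D·e^(−rT)·N(d₂)
   = 331.3866·0.826811 − 283.5285·0.759397·0.438095 = 179.667441
B₀ = V₀ − E₀ = 331.3866 − 179.667441 = 151.719159
spread = −(1/T)·ln(B₀/D) − r = −(1/9.5566)·ln(151.719159/283.5285) − 0.0288 = 0.03662928
in basis points: 0.03662928 × 10⁴ = 366.2928 bp

spread=366.2928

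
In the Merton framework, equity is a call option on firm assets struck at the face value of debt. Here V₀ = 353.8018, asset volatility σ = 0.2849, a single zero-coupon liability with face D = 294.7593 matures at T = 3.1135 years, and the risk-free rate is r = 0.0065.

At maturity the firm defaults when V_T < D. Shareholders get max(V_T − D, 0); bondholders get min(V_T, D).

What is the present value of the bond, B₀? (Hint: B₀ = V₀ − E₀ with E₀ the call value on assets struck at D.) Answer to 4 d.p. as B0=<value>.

B0=252.5648

d₁ = [ln(V₀/D) + (r + σ²/2)T] / (σ√T)
   = [ln(353.8018/294.7593) + (0.0065 + 0.5·0.2849²)·3.1135] / (0.2849·√3.1135)
   = [0.182578 + 0.146596] / 0.502709 = 0.654800
d₂ = d₁ − σ√T = 0.654800 − 0.502709 = 0.152090
N(d₁) = 0.743702,  N(d₂) = 0.560442,  e^(−rT) = 0.979966
E₀ = V₀·N(d₁) − D·e^(−rT)·N(d₂)
   = 353.8018·0.743702 − 294.7593·0.979966·0.560442 = 101.237012
B₀ = V₀ − E₀ = 353.8018 − 101.237012 = 252.564788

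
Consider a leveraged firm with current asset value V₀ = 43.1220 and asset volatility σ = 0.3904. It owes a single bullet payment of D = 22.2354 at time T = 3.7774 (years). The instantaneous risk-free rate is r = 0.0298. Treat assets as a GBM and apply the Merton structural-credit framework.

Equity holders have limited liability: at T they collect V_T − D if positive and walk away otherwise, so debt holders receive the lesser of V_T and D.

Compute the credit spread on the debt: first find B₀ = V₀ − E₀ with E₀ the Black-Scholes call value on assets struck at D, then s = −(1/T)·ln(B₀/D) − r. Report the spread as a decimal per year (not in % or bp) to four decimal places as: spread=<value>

spread=0.0236

d₁ = [ln(V₀/D) + (r + σ²/2)T] / (σ√T)
   = [ln(43.1220/22.2354) + (0.0298 + 0.5·0.3904²)·3.7774] / (0.3904·√3.7774)
   = [0.662348 + 0.400427] / 0.758763 = 1.400668
d₂ = d₁ − σ√T = 1.400668 − 0.758763 = 0.641904
N(d₁) = 0.919343,  N(d₂) = 0.739532,  e^(−rT) = 0.893538
E₀ = V₀·N(d₁) − D·e^(−rT)·N(d₂)
   = 43.1220·0.919343 − 22.2354·0.893538·0.739532 = 24.950763
B₀ = V₀ − E₀ = 43.1220 − 24.950763 = 18.171237
spread = −(1/T)·ln(B₀/D) − r = −(1/3.7774)·ln(18.171237/22.2354) − 0.0298 = 0.02363508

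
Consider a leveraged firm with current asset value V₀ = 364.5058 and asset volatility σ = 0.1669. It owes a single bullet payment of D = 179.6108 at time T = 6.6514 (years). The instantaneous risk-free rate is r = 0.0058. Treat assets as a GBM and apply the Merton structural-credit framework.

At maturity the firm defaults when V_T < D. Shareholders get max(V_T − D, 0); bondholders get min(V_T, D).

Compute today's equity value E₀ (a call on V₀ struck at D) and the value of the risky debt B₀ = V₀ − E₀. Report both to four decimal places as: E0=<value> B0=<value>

d₁ = [ln(V₀/D) + (r + σ²/2)T] / (σ√T)
   = [ln(364.5058/179.6108) + (0.0058 + 0.5·0.1669²)·6.6514] / (0.1669·√6.6514)
   = [0.707750 + 0.131218] / 0.430440 = 1.949092
d₂ = d₁ − σ√T = 1.949092 − 0.430440 = 1.518652
N(d₁) = 0.974358,  N(d₂) = 0.935575,  e^(−rT) = 0.962157
E₀ = V₀·N(d₁) − D·e^(−rT)·N(d₂)
   = 364.5058·0.974358 − 179.6108·0.962157·0.935575 = 193.478895
B₀ = V₀ − E₀ = 364.5058 − 193.478895 = 171.026905

E0=193.4789 B0=171.0269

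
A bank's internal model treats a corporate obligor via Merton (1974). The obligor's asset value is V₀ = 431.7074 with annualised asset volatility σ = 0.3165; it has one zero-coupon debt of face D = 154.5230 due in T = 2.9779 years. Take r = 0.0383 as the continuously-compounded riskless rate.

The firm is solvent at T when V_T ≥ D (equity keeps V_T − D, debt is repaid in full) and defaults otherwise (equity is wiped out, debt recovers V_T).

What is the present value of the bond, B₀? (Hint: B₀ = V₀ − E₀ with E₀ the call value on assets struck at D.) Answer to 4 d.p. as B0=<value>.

B0=137.0067

d₁ = [ln(V₀/D) + (r + σ²/2)T] / (σ√T)
   = [ln(431.7074/154.5230) + (0.0383 + 0.5·0.3165²)·2.9779] / (0.3165·√2.9779)
   = [1.027405 + 0.263205] / 0.546171 = 2.363014
d₂ = d₁ − σ√T = 2.363014 − 0.546171 = 1.816843
N(d₁) = 0.990937,  N(d₂) = 0.965379,  e^(−rT) = 0.892210
E₀ = V₀·N(d₁) − D·e^(−rT)·N(d₂)
   = 431.7074·0.990937 − 154.5230·0.892210·0.965379 = 294.700670
B₀ = V₀ − E₀ = 431.7074 − 294.700670 = 137.006730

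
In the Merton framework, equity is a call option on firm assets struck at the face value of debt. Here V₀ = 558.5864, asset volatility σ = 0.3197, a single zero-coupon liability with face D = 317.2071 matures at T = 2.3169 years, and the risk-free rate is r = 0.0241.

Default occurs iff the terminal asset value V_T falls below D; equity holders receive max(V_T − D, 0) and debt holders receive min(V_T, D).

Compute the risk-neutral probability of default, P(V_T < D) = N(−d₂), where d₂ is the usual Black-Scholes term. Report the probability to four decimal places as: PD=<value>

d₁ = [ln(V₀/D) + (r + σ²/2)T] / (σ√T)
   = [ln(558.5864/317.2071) + (0.0241 + 0.5·0.3197²)·2.3169] / (0.3197·√2.3169)
   = [0.565854 + 0.174240] / 0.486627 = 1.520866
d₂ = d₁ − σ√T = 1.520866 − 0.486627 = 1.034239
risk-neutral PD = N(−d₂) = N(-1.034239) = 0.150512

PD=0.1505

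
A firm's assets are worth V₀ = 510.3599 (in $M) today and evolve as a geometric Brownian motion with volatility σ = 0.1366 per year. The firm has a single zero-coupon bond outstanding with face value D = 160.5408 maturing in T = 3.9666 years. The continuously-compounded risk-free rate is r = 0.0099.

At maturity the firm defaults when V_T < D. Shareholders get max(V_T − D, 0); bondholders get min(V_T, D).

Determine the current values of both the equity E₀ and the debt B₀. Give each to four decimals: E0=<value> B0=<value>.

E0=356.0013 B0=154.3586

d₁ = [ln(V₀/D) + (r + σ²/2)T] / (σ√T)
   = [ln(510.3599/160.5408) + (0.0099 + 0.5·0.1366²)·3.9666] / (0.1366·√3.9666)
   = [1.156568 + 0.076277] / 0.272057 = 4.531568
d₂ = d₁ − σ√T = 4.531568 − 0.272057 = 4.259511
N(d₁) = 0.999997,  N(d₂) = 0.999990,  e^(−rT) = 0.961492
E₀ = V₀·N(d₁) − D·e^(−rT)·N(d₂)
   = 510.3599·0.999997 − 160.5408·0.961492·0.999990 = 356.001340
B₀ = V₀ − E₀ = 510.3599 − 356.001340 = 154.358560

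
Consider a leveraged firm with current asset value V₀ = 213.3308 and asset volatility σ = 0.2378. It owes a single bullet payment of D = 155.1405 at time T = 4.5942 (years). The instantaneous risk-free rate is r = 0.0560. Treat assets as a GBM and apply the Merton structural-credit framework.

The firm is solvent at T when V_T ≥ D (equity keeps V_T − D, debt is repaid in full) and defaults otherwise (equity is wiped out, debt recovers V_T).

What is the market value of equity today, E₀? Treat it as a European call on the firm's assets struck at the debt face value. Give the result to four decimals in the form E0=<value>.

E0=98.5458

d₁ = [ln(V₀/D) + (r + σ²/2)T] / (σ√T)
   = [ln(213.3308/155.1405) + (0.0560 + 0.5·0.2378²)·4.5942] / (0.2378·√4.5942)
   = [0.318513 + 0.387174] / 0.509703 = 1.384506
d₂ = d₁ − σ√T = 1.384506 − 0.509703 = 0.874804
N(d₁) = 0.916898,  N(d₂) = 0.809160,  e^(−rT) = 0.773155
E₀ = V₀·N(d₁) − D·e^(−rT)·N(d₂)
   = 213.3308·0.916898 − 155.1405·0.773155·0.809160 = 98.545786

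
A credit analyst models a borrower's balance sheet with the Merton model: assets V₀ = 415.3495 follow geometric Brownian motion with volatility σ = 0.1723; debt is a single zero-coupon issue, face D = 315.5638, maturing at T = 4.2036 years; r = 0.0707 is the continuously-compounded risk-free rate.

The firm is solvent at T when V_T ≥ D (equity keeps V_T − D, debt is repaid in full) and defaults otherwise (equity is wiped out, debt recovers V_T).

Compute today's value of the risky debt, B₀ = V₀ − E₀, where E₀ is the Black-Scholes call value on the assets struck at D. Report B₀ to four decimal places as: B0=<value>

d₁ = [ln(V₀/D) + (r + σ²/2)T] / (σ√T)
   = [ln(415.3495/315.5638) + (0.0707 + 0.5·0.1723²)·4.2036] / (0.1723·√4.2036)
   = [0.274759 + 0.359591] / 0.353261 = 1.795699
d₂ = d₁ − σ√T = 1.795699 − 0.353261 = 1.442437
N(d₁) = 0.963729,  N(d₂) = 0.925411,  e^(−rT) = 0.742899
E₀ = V₀·N(d₁) − D·e^(−rT)·N(d₂)
   = 415.3495·0.963729 − 315.5638·0.742899·0.925411 = 183.338258
B₀ = V₀ − E₀ = 415.3495 − 183.338258 = 232.011242

B0=232.0112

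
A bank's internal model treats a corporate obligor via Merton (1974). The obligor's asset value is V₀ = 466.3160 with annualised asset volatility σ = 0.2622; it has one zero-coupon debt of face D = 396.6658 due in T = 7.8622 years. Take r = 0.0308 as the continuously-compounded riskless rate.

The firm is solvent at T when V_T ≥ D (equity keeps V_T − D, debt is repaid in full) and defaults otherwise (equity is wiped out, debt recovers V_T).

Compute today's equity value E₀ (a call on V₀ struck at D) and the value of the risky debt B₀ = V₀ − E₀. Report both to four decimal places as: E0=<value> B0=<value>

E0=204.4425 B0=261.8735

d₁ = [ln(V₀/D) + (r + σ²/2)T] / (σ√T)
   = [ln(466.3160/396.6658) + (0.0308 + 0.5·0.2622²)·7.8622] / (0.2622·√7.8622)
   = [0.161769 + 0.512414] / 0.735199 = 0.917009
d₂ = d₁ − σ√T = 0.917009 − 0.735199 = 0.181810
N(d₁) = 0.820431,  N(d₂) = 0.572134,  e^(−rT) = 0.784934
E₀ = V₀·N(d₁) − D·e^(−rT)·N(d₂)
   = 466.3160·0.820431 − 396.6658·0.784934·0.572134 = 204.442455
B₀ = V₀ − E₀ = 466.3160 − 204.442455 = 261.873545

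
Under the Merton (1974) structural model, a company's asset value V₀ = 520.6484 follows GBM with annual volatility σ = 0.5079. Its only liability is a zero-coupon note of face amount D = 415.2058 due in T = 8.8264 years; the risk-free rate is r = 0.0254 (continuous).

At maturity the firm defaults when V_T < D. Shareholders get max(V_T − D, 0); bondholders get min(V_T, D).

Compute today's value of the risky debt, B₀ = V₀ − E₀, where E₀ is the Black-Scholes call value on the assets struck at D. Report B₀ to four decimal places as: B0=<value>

d₁ = [ln(V₀/D) + (r + σ²/2)T] / (σ√T)
   = [ln(520.6484/415.2058) + (0.0254 + 0.5·0.5079²)·8.8264] / (0.5079·√8.8264)
   = [0.226301 + 1.362630] / 1.508933 = 1.053016
d₂ = d₁ − σ√T = 1.053016 − 1.508933 = -0.455917
N(d₁) = 0.853833,  N(d₂) = 0.324225,  e^(−rT) = 0.799163
E₀ = V₀·N(d₁) − D·e^(−rT)·N(d₂)
   = 520.6484·0.853833 − 415.2058·0.799163·0.324225 = 336.963573
B₀ = V₀ − E₀ = 520.6484 − 336.963573 = 183.684827

B0=183.6848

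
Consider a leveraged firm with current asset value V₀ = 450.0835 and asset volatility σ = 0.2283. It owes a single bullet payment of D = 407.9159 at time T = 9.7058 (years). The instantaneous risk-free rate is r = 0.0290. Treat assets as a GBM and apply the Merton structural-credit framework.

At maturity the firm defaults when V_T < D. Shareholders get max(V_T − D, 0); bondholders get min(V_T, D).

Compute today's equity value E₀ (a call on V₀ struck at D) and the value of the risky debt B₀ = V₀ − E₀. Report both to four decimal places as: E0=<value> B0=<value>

E0=190.2797 B0=259.8038

d₁ = [ln(V₀/D) + (r + σ²/2)T] / (σ√T)
   = [ln(450.0835/407.9159) + (0.0290 + 0.5·0.2283²)·9.7058] / (0.2283·√9.7058)
   = [0.098372 + 0.534406] / 0.711249 = 0.889671
d₂ = d₁ − σ√T = 0.889671 − 0.711249 = 0.178423
N(d₁) = 0.813179,  N(d₂) = 0.570804,  e^(−rT) = 0.754675
E₀ = V₀·N(d₁) − D·e^(−rT)·N(d₂)
   = 450.0835·0.813179 − 407.9159·0.754675·0.570804 = 190.279711
B₀ = V₀ − E₀ = 450.0835 − 190.279711 = 259.803789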